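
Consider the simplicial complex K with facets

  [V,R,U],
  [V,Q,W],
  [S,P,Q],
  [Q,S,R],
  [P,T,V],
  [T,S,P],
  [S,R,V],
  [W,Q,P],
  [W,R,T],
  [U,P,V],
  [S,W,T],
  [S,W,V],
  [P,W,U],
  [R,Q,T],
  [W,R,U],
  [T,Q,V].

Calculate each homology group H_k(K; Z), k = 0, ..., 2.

H_0 = Z,  H_1 = Z^2,  H_2 = Z.

K has 8 vertices, 24 edges, 16 triangles.
rank ∂_0 = 0, rank ∂_1 = 7 ⇒ b_0 = 8 − 0 − 7 = 1; all invariant factors of ∂_1 are 1 so no torsion. So H_0 = Z.
rank ∂_1 = 7, rank ∂_2 = 15 ⇒ b_1 = 24 − 7 − 15 = 2; all invariant factors of ∂_2 are 1 so no torsion. So H_1 = Z^2.
rank ∂_2 = 15, rank ∂_3 = 0 ⇒ b_2 = 16 − 15 − 0 = 1. So H_2 = Z.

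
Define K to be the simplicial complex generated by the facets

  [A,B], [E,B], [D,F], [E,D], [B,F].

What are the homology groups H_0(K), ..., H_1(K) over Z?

H_0 = Z,  H_1 = Z.

Take the total order A < B < D < E < F on the vertex set. Then K (dimension 1) consists of the simplices:

  0-simplices (5): A, B, D, E, F
  1-simplices (5): AB, BE, BF, DE, DF

so the chain groups are C_0 ≅ Z^5, C_1 ≅ Z^5.

The boundary map ∂_1: C_1 → C_0 is given by ∂[p,q] = [q] − [p]. For instance
  ∂BE = E − B.
This gives a 5×5 integer matrix of rank 4; reducing to Smith normal form yields diagonal entries (1,1,1,1).

Reading off H_k = ker ∂_k / im ∂_{k+1}:

  H_0: rank C_0 − rank ∂_1 = 5 − 4 = 1, and the invariant factors of ∂_1 are all 1, so H_0 = Z.
  H_1: rank ker ∂_1 − rank ∂_2 = (5 − 4) − 0 = 1, and there is no ∂_2, so H_1 = Z.

As a check, the Euler characteristic is 5 − 5 = 0, which agrees with 1 − 1 = 0.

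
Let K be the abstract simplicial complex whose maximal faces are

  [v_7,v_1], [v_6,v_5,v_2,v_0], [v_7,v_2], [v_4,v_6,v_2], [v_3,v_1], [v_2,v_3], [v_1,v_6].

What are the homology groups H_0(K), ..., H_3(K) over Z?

H_0 ≅ Z,  H_1 ≅ Z^2,  H_2 = 0,  H_3 = 0.

Take the total order v_0 < v_1 < v_2 < v_3 < v_4 < v_5 < v_6 < v_7 on the vertex set. Then K (dimension 3) consists of the simplices:

  0-simplices (8): [v_0], [v_1], [v_2], [v_3], [v_4], [v_5], [v_6], [v_7]
  1-simplices (13): [v_0,v_2], [v_0,v_5], [v_0,v_6], [v_1,v_3], [v_1,v_6], [v_1,v_7], [v_2,v_3], [v_2,v_4], [v_2,v_5], [v_2,v_6], [v_2,v_7], [v_4,v_6], [v_5,v_6]
  2-simplices (5): [v_0,v_2,v_5], [v_0,v_2,v_6], [v_0,v_5,v_6], [v_2,v_4,v_6], [v_2,v_5,v_6]
  3-simplices (1): [v_0,v_2,v_5,v_6]

giving chain groups C_0 ≅ Z^8, C_1 ≅ Z^13, C_2 ≅ Z^5, C_3 ≅ Z^1.

Boundary ∂_1: C_1 → C_0 maps an edge to its endpoints' difference, ∂[p,q] = q − p.
As a 8×13 matrix over Z this has rank 7, with invariant factors (1,1,1,1,1,1,1).

∂_2: C_2 → C_1 sends each 2-simplex [p,q,r] to [q,r] − [p,r] + [p,q]. For instance
  ∂[v_2,v_5,v_6] = [v_5,v_6] − [v_2,v_6] + [v_2,v_5],
  ∂[v_2,v_4,v_6] = [v_4,v_6] − [v_2,v_6] + [v_2,v_4].
This gives a 13×5 integer matrix of rank 4; reducing to Smith normal form yields diagonal entries (1,1,1,1).

Boundary ∂_3: C_3 → C_2 sends each 3-simplex σ to the alternating sum Σ_i (−1)^i (σ with its i-th vertex removed). For instance
  ∂[v_0,v_2,v_5,v_6] = [v_2,v_5,v_6] − [v_0,v_5,v_6] + [v_0,v_2,v_6] − [v_0,v_2,v_5].
As a 5×1 matrix over Z this has rank 1, with invariant factors (1).

Reading off H_k = ker ∂_k / im ∂_{k+1}:

  H_0: rank C_0 − rank ∂_1 = 8 − 7 = 1, and the invariant factors of ∂_1 are all 1, so H_0 ≅ Z.
  H_1: rank ker ∂_1 − rank ∂_2 = (13 − 7) − 4 = 2, and the invariant factors of ∂_2 are all 1, so H_1 ≅ Z^2.
  H_2: rank ker ∂_2 − rank ∂_3 = (5 − 4) − 1 = 0, and the invariant factors of ∂_3 are all 1, so H_2 ≅ 0.
  H_3: rank ker ∂_3 − rank ∂_4 = (1 − 1) − 0 = 0, and there is no ∂_4, so H_3 ≅ 0.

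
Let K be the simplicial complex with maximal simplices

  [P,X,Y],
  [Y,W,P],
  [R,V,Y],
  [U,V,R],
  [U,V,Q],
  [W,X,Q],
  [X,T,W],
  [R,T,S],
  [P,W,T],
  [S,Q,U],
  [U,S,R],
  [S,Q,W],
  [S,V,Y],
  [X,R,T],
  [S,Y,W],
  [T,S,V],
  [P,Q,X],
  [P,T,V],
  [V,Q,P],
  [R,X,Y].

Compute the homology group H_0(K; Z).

H_0 ≅ Z.

Take the total order P < Q < R < S < T < U < V < W < X < Y on the vertex set. Then K (dimension 2) consists of the simplices:

  0-simplices (10): P, Q, R, S, T, U, V, W, X, Y
  1-simplices (30): PQ, PT, PV, PW, PX, PY, QS, QU, QV, QW, QX, RS, RT, RU, RV, RX, RY, ST, SU, SV, SW, SY, TV, TW, TX, UV, VY, WX, WY, XY
  2-simplices (20): PQV, PQX, PTV, PTW, PWY, PXY, QSU, QSW, QUV, QWX, RST, RSU, RTX, RUV, RVY, RXY, STV, SVY, SWY, TWX

so the chain groups are C_0 ≅ Z^10, C_1 ≅ Z^30, C_2 ≅ Z^20.

∂_1: C_1 → C_0 maps an edge to its endpoints' difference, ∂[p,q] = q − p. For instance
  ∂PW = W − P.
As a 10×30 matrix over Z this has rank 9, with invariant factors (1,1,1,1,1,1,1,1,1).

The boundary map ∂_2: C_2 → C_1 maps a triangle to the signed sum of its edges. For instance
  ∂RSU = SU − RU + RS,
  ∂PQV = QV − PV + PQ.
The resulting 30×20 matrix has rank 20, and its Smith normal form has invariant factors (1,1,1,1,1,1,1,1,1,1,1,1,1,1,1,1,1,1,1,2).

Computing H_k = (kernel of ∂_k) / (image of ∂_{k+1}):

  H_0: rank C_0 − rank ∂_1 = 10 − 9 = 1, and the invariant factors of ∂_1 are all 1, so H_0 = Z.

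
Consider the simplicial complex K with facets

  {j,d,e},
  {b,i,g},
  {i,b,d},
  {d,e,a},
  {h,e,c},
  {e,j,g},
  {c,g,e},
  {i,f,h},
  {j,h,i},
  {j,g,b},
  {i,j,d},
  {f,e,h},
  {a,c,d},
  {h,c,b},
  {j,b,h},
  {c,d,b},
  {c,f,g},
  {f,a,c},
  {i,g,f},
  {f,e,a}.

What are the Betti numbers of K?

b_0 = 1, b_1 = 1, b_2 = 0.

Fix the vertex order a < b < c < d < e < f < g < h < i < j and write every simplex with vertices in increasing order. Then dim K = 2 and the simplices of K are:

  0-simplices (10): a, b, c, d, e, f, g, h, i, j
  1-simplices (30): ac, ad, ae, af, bc, bd, bg, bh, bi, bj, cd, ce, cf, cg, ch, de, di, dj, ef, eg, eh, ej, fg, fh, fi, gi, gj, hi, hj, ij
  2-simplices (20): acd, acf, ade, aef, bcd, bch, bdi, bgi, bgj, bhj, ceg, ceh, cfg, dej, dij, efh, egj, fgi, fhi, hij

Hence C_0 ≅ Z^10, C_1 ≅ Z^30, C_2 ≅ Z^20.

Boundary ∂_1: C_1 → C_0 sends each edge [p,q] (with p < q) to q − p.
As a 10×30 matrix over Z this has rank 9, with invariant factors (1,1,1,1,1,1,1,1,1).

The boundary map ∂_2: C_2 → C_1 sends each 2-simplex [p,q,r] to [q,r] − [p,r] + [p,q]. For instance
  ∂aef = ef − af + ae,
  ∂fgi = gi − fi + fg.
The resulting 30×20 matrix has rank 20, and its Smith normal form has invariant factors (1,1,1,1,1,1,1,1,1,1,1,1,1,1,1,1,1,1,1,2).

From H_k ≅ ker(∂_k) / im(∂_{k+1}) we obtain:

  H_0: rank C_0 − rank ∂_1 = 10 − 9 = 1, and the invariant factors of ∂_1 are all 1, so H_0 ≅ Z.
  H_1: rank ker ∂_1 − rank ∂_2 = (30 − 9) − 20 = 1, and ∂_2 has invariant factor 2 > 1, so H_1 ≅ Z ⊕ Z_2.
  H_2: rank ker ∂_2 − rank ∂_3 = (20 − 20) − 0 = 0, and there is no ∂_3, so H_2 ≅ 0.

As a check, the Euler characteristic is 10 − 30 + 20 = 0, which agrees with 1 − 1 + 0 = 0.

Hence the Betti numbers are b_0 = 1, b_1 = 1, b_2 = 0.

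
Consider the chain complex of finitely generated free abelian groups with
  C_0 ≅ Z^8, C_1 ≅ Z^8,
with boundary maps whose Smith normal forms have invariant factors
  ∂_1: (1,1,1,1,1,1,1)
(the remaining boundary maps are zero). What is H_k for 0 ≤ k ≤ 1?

H_0: b_0 = 8 − 0 − 7 = 1; torsion from ∂_1 factors > 1: none. So H_0 ≅ Z.
H_1: b_1 = 8 − 7 − 0 = 1; torsion from ∂_2 factors > 1: none. So H_1 ≅ Z.

H_0 ≅ Z,  H_1 ≅ Z.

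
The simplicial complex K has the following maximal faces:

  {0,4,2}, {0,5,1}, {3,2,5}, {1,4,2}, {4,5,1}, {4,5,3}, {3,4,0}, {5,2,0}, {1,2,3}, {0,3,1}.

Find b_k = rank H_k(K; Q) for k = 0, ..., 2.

b_0 = 1, b_1 = 0, b_2 = 0.

Fix the vertex order 0 < 1 < 2 < 3 < 4 < 5 and write every simplex with vertices in increasing order. Then dim K = 2 and the simplices of K are:

  0-simplices (6): [0], [1], [2], [3], [4], [5]
  1-simplices (15): [0,1], [0,2], [0,3], [0,4], [0,5], [1,2], [1,3], [1,4], [1,5], [2,3], [2,4], [2,5], [3,4], [3,5], [4,5]
  2-simplices (10): [0,1,3], [0,1,5], [0,2,4], [0,2,5], [0,3,4], [1,2,3], [1,2,4], [1,4,5], [2,3,5], [3,4,5]

so the chain groups are C_0 ≅ Z^6, C_1 ≅ Z^15, C_2 ≅ Z^10.

The boundary map ∂_1: C_1 → C_0 is given by ∂[p,q] = [q] − [p]. For instance
  ∂[1,4] = [4] − [1].
As a 6×15 matrix over Z this has rank 5, with invariant factors (1,1,1,1,1).

The boundary map ∂_2: C_2 → C_1 sends each 2-simplex [p,q,r] to [q,r] − [p,r] + [p,q]. For instance
  ∂[0,2,5] = [2,5] − [0,5] + [0,2],
  ∂[1,4,5] = [4,5] − [1,5] + [1,4].
The resulting 15×10 matrix has rank 10, and its Smith normal form has invariant factors (1,1,1,1,1,1,1,1,1,2).

From H_k ≅ ker(∂_k) / im(∂_{k+1}) we obtain:

  H_0: rank C_0 − rank ∂_1 = 6 − 5 = 1, and the invariant factors of ∂_1 are all 1, so H_0 = Z.
  H_1: rank ker ∂_1 − rank ∂_2 = (15 − 5) − 10 = 0, and ∂_2 has invariant factor 2 > 1, so H_1 = Z/2Z.
  H_2: rank ker ∂_2 − rank ∂_3 = (10 − 10) − 0 = 0, and there is no ∂_3, so H_2 = 0.

(K is a triangulation of the real projective plane RP^2.)

Hence the Betti numbers are b_0 = 1, b_1 = 0, b_2 = 0.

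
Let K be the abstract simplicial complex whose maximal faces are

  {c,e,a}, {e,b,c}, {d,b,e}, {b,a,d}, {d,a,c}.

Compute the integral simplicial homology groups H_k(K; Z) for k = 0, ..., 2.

H_0 = Z,  H_1 = Z,  H_2 = 0.

Fix the vertex order a < b < c < d < e and write every simplex with vertices in increasing order. Then dim K = 2 and the simplices of K are:

  0-simplices (5): a, b, c, d, e
  1-simplices (10): ab, ac, ad, ae, bc, bd, be, cd, ce, de
  2-simplices (5): abd, acd, ace, bce, bde

so the chain groups are C_0 ≅ Z^5, C_1 ≅ Z^10, C_2 ≅ Z^5.

The boundary map ∂_1: C_1 → C_0 is given by ∂[p,q] = [q] − [p]. For instance
  ∂bd = d − b.
This gives a 5×10 integer matrix of rank 4; reducing to Smith normal form yields diagonal entries (1,1,1,1).

Boundary ∂_2: C_2 → C_1 maps a triangle to the signed sum of its edges. For instance
  ∂acd = cd − ad + ac,
  ∂abd = bd − ad + ab.
As a 10×5 matrix over Z this has rank 5, with invariant factors (1,1,1,1,1).

Now H_k = ker ∂_k / im ∂_{k+1}, so:

  H_0: rank C_0 − rank ∂_1 = 5 − 4 = 1, and the invariant factors of ∂_1 are all 1, so H_0 ≅ Z.
  H_1: rank ker ∂_1 − rank ∂_2 = (10 − 4) − 5 = 1, and the invariant factors of ∂_2 are all 1, so H_1 ≅ Z.
  H_2: rank ker ∂_2 − rank ∂_3 = (5 − 5) − 0 = 0, and there is no ∂_3, so H_2 ≅ 0.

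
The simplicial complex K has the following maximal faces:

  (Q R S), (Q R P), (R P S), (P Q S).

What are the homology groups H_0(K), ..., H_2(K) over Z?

H_0 ≅ Z,  H_1 = 0,  H_2 ≅ Z.

Order the vertices as P < Q < R < S. Listing each simplex with vertices in this order, K has dimension 2 with simplices:

  0-simplices (4): P, Q, R, S
  1-simplices (6): PQ, PR, PS, QR, QS, RS
  2-simplices (4): PQR, PQS, PRS, QRS

Hence C_0 ≅ Z^4, C_1 ≅ Z^6, C_2 ≅ Z^4.

∂_1: C_1 → C_0 maps an edge to its endpoints' difference, ∂[p,q] = q − p. For instance
  ∂QS = S − Q.
This gives a 4×6 integer matrix of rank 3; reducing to Smith normal form yields diagonal entries (1,1,1).

∂_2: C_2 → C_1 acts by ∂[p,q,r] = [q,r] − [p,r] + [p,q]. For instance
  ∂PRS = RS − PS + PR,
  ∂PQS = QS − PS + PQ.
The resulting 6×4 matrix has rank 3, and its Smith normal form has invariant factors (1,1,1).

From H_k ≅ ker(∂_k) / im(∂_{k+1}) we obtain:

  H_0: rank C_0 − rank ∂_1 = 4 − 3 = 1, and the invariant factors of ∂_1 are all 1, so H_0 ≅ Z.
  H_1: rank ker ∂_1 − rank ∂_2 = (6 − 3) − 3 = 0, and the invariant factors of ∂_2 are all 1, so H_1 ≅ 0.
  H_2: rank ker ∂_2 − rank ∂_3 = (4 − 3) − 0 = 1, and there is no ∂_3, so H_2 ≅ Z.

(K is a triangulation of the 2-sphere S^2.)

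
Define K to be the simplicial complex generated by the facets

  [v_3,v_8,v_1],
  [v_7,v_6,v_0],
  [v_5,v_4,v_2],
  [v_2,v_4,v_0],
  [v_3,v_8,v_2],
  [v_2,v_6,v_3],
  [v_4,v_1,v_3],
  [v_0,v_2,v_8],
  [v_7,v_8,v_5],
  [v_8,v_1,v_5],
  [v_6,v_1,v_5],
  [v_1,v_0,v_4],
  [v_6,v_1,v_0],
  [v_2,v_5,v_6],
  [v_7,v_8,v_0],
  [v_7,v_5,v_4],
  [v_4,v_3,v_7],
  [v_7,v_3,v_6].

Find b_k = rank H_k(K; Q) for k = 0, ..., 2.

We work with the vertex ordering v_0 < v_1 < v_2 < v_3 < v_4 < v_5 < v_6 < v_7 < v_8. The simplices of K, each written with vertices in increasing order, are:

  0-simplices (9): [v_0], [v_1], [v_2], [v_3], [v_4], [v_5], [v_6], [v_7], [v_8]
  1-simplices (27): (27 of them)
  2-simplices (18): (18 of them)

so the chain groups are C_0 ≅ Z^9, C_1 ≅ Z^27, C_2 ≅ Z^18.

The boundary map ∂_1: C_1 → C_0 is given by ∂[p,q] = [q] − [p].
This gives a 9×27 integer matrix of rank 8; reducing to Smith normal form yields diagonal entries (1,1,1,1,1,1,1,1).

Boundary ∂_2: C_2 → C_1 acts by ∂[p,q,r] = [q,r] − [p,r] + [p,q]. For instance
  ∂[v_2,v_4,v_5] = [v_4,v_5] − [v_2,v_5] + [v_2,v_4],
  ∂[v_1,v_5,v_8] = [v_5,v_8] − [v_1,v_8] + [v_1,v_5].
As a 27×18 matrix over Z this has rank 17, with invariant factors (1,1,1,1,1,1,1,1,1,1,1,1,1,1,1,1,1).

Computing H_k = (kernel of ∂_k) / (image of ∂_{k+1}):

  H_0: rank C_0 − rank ∂_1 = 9 − 8 = 1, and the invariant factors of ∂_1 are all 1, so H_0 = Z.
  H_1: rank ker ∂_1 − rank ∂_2 = (27 − 8) − 17 = 2, and the invariant factors of ∂_2 are all 1, so H_1 = Z^2.
  H_2: rank ker ∂_2 − rank ∂_3 = (18 − 17) − 0 = 1, and there is no ∂_3, so H_2 = Z.

As a check, the Euler characteristic is 9 − 27 + 18 = 0, which agrees with 1 − 2 + 1 = 0.
(K is a triangulation of the torus T^2.)

Hence the Betti numbers are b_0 = 1, b_1 = 2, b_2 = 1.

b_0 = 1, b_1 = 2, b_2 = 1.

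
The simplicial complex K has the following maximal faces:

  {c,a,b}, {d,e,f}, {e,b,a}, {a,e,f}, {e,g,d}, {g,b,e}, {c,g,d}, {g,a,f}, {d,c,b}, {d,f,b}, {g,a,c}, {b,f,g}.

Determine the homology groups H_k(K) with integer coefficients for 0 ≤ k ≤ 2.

Take the total order a < b < c < d < e < f < g on the vertex set. Then K (dimension 2) consists of the simplices:

  0-simplices (7): a, b, c, d, e, f, g
  1-simplices (18): ab, ac, ae, af, ag, bc, bd, be, bf, bg, cd, cg, de, df, dg, ef, eg, fg
  2-simplices (12): abc, abe, acg, aef, afg, bcd, bdf, beg, bfg, cdg, def, deg

giving chain groups C_0 ≅ Z^7, C_1 ≅ Z^18, C_2 ≅ Z^12.

∂_1: C_1 → C_0 is given by ∂[p,q] = [q] − [p]. For instance
  ∂bf = f − b.
The 7×18 boundary matrix has rank 6 and Smith normal form diag(1,1,1,1,1,1).

Boundary ∂_2: C_2 → C_1 acts by ∂[p,q,r] = [q,r] − [p,r] + [p,q]. For instance
  ∂abc = bc − ac + ab,
  ∂abe = be − ae + ab.
This gives a 18×12 integer matrix of rank 12; reducing to Smith normal form yields diagonal entries (1,1,1,1,1,1,1,1,1,1,1,2).

Reading off H_k = ker ∂_k / im ∂_{k+1}:

  H_0: rank C_0 − rank ∂_1 = 7 − 6 = 1, and the invariant factors of ∂_1 are all 1, so H_0 = Z.
  H_1: rank ker ∂_1 − rank ∂_2 = (18 − 6) − 12 = 0, and ∂_2 has invariant factor 2 > 1, so H_1 = Z_2.
  H_2: rank ker ∂_2 − rank ∂_3 = (12 − 12) − 0 = 0, and there is no ∂_3, so H_2 = 0.

H_0 = Z,  H_1 = Z_2,  H_2 = 0.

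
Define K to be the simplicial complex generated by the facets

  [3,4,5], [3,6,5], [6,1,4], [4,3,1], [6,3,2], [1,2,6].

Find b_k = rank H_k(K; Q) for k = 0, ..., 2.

b_0 = 1, b_1 = 1, b_2 = 0.

Take the total order 1 < 2 < 3 < 4 < 5 < 6 on the vertex set. Then K (dimension 2) consists of the simplices:

  0-simplices (6): [1], [2], [3], [4], [5], [6]
  1-simplices (12): [1,2], [1,3], [1,4], [1,6], [2,3], [2,6], [3,4], [3,5], [3,6], [4,5], [4,6], [5,6]
  2-simplices (6): [1,2,6], [1,3,4], [1,4,6], [2,3,6], [3,4,5], [3,5,6]

Hence C_0 ≅ Z^6, C_1 ≅ Z^12, C_2 ≅ Z^6.

∂_1: C_1 → C_0 sends each edge [p,q] (with p < q) to q − p. For instance
  ∂[2,6] = [6] − [2].
As a 6×12 matrix over Z this has rank 5, with invariant factors (1,1,1,1,1).

The boundary map ∂_2: C_2 → C_1 acts by ∂[p,q,r] = [q,r] − [p,r] + [p,q]. For instance
  ∂[3,4,5] = [4,5] − [3,5] + [3,4],
  ∂[1,4,6] = [4,6] − [1,6] + [1,4].
The resulting 12×6 matrix has rank 6, and its Smith normal form has invariant factors (1,1,1,1,1,1).

Reading off H_k = ker ∂_k / im ∂_{k+1}:

  H_0: rank C_0 − rank ∂_1 = 6 − 5 = 1, and the invariant factors of ∂_1 are all 1, so H_0 = Z.
  H_1: rank ker ∂_1 − rank ∂_2 = (12 − 5) − 6 = 1, and the invariant factors of ∂_2 are all 1, so H_1 = Z.
  H_2: rank ker ∂_2 − rank ∂_3 = (6 − 6) − 0 = 0, and there is no ∂_3, so H_2 = 0.

Hence the Betti numbers are b_0 = 1, b_1 = 1, b_2 = 0.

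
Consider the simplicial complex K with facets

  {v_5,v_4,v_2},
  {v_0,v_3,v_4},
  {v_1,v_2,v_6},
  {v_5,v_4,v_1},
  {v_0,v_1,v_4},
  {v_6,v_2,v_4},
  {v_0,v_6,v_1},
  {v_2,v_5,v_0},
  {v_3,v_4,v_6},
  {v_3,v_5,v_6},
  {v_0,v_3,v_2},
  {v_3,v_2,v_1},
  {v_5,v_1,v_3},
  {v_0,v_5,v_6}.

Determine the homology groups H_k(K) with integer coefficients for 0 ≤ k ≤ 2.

Take the total order v_0 < v_1 < v_2 < v_3 < v_4 < v_5 < v_6 on the vertex set. Then K (dimension 2) consists of the simplices:

  0-simplices (7): [v_0], [v_1], [v_2], [v_3], [v_4], [v_5], [v_6]
  1-simplices (21): (21 of them)
  2-simplices (14): (14 of them)

giving chain groups C_0 ≅ Z^7, C_1 ≅ Z^21, C_2 ≅ Z^14.

∂_1: C_1 → C_0 sends each edge [p,q] (with p < q) to q − p. For instance
  ∂[v_3,v_5] = [v_5] − [v_3].
As a 7×21 matrix over Z this has rank 6, with invariant factors (1,1,1,1,1,1).

The boundary map ∂_2: C_2 → C_1 acts by ∂[p,q,r] = [q,r] − [p,r] + [p,q]. For instance
  ∂[v_3,v_4,v_6] = [v_4,v_6] − [v_3,v_6] + [v_3,v_4],
  ∂[v_1,v_2,v_6] = [v_2,v_6] − [v_1,v_6] + [v_1,v_2].
This gives a 21×14 integer matrix of rank 13; reducing to Smith normal form yields diagonal entries (1,1,1,1,1,1,1,1,1,1,1,1,1).

From H_k ≅ ker(∂_k) / im(∂_{k+1}) we obtain:

  H_0: rank C_0 − rank ∂_1 = 7 − 6 = 1, and the invariant factors of ∂_1 are all 1, so H_0 ≅ Z.
  H_1: rank ker ∂_1 − rank ∂_2 = (21 − 6) − 13 = 2, and the invariant factors of ∂_2 are all 1, so H_1 ≅ Z^2.
  H_2: rank ker ∂_2 − rank ∂_3 = (14 − 13) − 0 = 1, and there is no ∂_3, so H_2 ≅ Z.

H_0 = Z,  H_1 = Z^2,  H_2 = Z.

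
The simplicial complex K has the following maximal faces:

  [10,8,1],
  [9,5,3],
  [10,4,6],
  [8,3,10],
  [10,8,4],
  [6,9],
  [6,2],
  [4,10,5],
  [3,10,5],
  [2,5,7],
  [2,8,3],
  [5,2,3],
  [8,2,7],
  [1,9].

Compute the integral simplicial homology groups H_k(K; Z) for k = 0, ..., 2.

H_0 ≅ Z,  H_1 ≅ Z^3,  H_2 = 0.

Order the vertices as 1 < 2 < 3 < 4 < 5 < 6 < 7 < 8 < 9 < 10. Listing each simplex with vertices in this order, K has dimension 2 with simplices:

  0-simplices (10): [1], [2], [3], [4], [5], [6], [7], [8], [9], [10]
  1-simplices (23): (23 of them)
  2-simplices (11): [1,8,10], [2,3,5], [2,3,8], [2,5,7], [2,7,8], [3,5,9], [3,5,10], [3,8,10], [4,5,10], [4,6,10], [4,8,10]

so the chain groups are C_0 ≅ Z^10, C_1 ≅ Z^23, C_2 ≅ Z^11.

∂_1: C_1 → C_0 maps an edge to its endpoints' difference, ∂[p,q] = q − p.
The resulting 10×23 matrix has rank 9, and its Smith normal form has invariant factors (1,1,1,1,1,1,1,1,1).

Boundary ∂_2: C_2 → C_1 maps a triangle to the signed sum of its edges. For instance
  ∂[2,7,8] = [7,8] − [2,8] + [2,7],
  ∂[4,6,10] = [6,10] − [4,10] + [4,6].
This gives a 23×11 integer matrix of rank 11; reducing to Smith normal form yields diagonal entries (1,1,1,1,1,1,1,1,1,1,1).

Computing H_k = (kernel of ∂_k) / (image of ∂_{k+1}):

  H_0: rank C_0 − rank ∂_1 = 10 − 9 = 1, and the invariant factors of ∂_1 are all 1, so H_0 ≅ Z.
  H_1: rank ker ∂_1 − rank ∂_2 = (23 − 9) − 11 = 3, and the invariant factors of ∂_2 are all 1, so H_1 ≅ Z^3.
  H_2: rank ker ∂_2 − rank ∂_3 = (11 − 11) − 0 = 0, and there is no ∂_3, so H_2 ≅ 0.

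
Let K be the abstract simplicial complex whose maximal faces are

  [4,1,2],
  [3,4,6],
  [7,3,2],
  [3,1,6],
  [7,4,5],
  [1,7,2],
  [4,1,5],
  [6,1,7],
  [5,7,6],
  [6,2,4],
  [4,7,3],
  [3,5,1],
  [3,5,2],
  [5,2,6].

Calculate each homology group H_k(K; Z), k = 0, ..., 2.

H_0 ≅ Z,  H_1 ≅ Z^2,  H_2 ≅ Z.

Fix the vertex order 1 < 2 < 3 < 4 < 5 < 6 < 7 and write every simplex with vertices in increasing order. Then dim K = 2 and the simplices of K are:

  0-simplices (7): [1], [2], [3], [4], [5], [6], [7]
  1-simplices (21): [1,2], [1,3], [1,4], [1,5], [1,6], [1,7], [2,3], [2,4], [2,5], [2,6], [2,7], [3,4], [3,5], [3,6], [3,7], [4,5], [4,6], [4,7], [5,6], [5,7], [6,7]
  2-simplices (14): [1,2,4], [1,2,7], [1,3,5], [1,3,6], [1,4,5], [1,6,7], [2,3,5], [2,3,7], [2,4,6], [2,5,6], [3,4,6], [3,4,7], [4,5,7], [5,6,7]

giving chain groups C_0 ≅ Z^7, C_1 ≅ Z^21, C_2 ≅ Z^14.

∂_1: C_1 → C_0 sends each edge [p,q] (with p < q) to q − p. For instance
  ∂[3,6] = [6] − [3].
As a 7×21 matrix over Z this has rank 6, with invariant factors (1,1,1,1,1,1).

The boundary map ∂_2: C_2 → C_1 sends each 2-simplex [p,q,r] to [q,r] − [p,r] + [p,q]. For instance
  ∂[2,5,6] = [5,6] − [2,6] + [2,5],
  ∂[3,4,6] = [4,6] − [3,6] + [3,4].
This gives a 21×14 integer matrix of rank 13; reducing to Smith normal form yields diagonal entries (1,1,1,1,1,1,1,1,1,1,1,1,1).

Reading off H_k = ker ∂_k / im ∂_{k+1}:

  H_0: rank C_0 − rank ∂_1 = 7 − 6 = 1, and the invariant factors of ∂_1 are all 1, so H_0 ≅ Z.
  H_1: rank ker ∂_1 − rank ∂_2 = (21 − 6) − 13 = 2, and the invariant factors of ∂_2 are all 1, so H_1 ≅ Z^2.
  H_2: rank ker ∂_2 − rank ∂_3 = (14 − 13) − 0 = 1, and there is no ∂_3, so H_2 ≅ Z.

As a check, the Euler characteristic is 7 − 21 + 14 = 0, which agrees with 1 − 2 + 1 = 0.
(K is a triangulation of the torus T^2.)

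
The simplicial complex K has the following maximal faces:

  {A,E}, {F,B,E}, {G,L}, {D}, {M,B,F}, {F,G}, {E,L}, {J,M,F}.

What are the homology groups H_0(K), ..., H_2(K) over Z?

H_0 ≅ Z^2,  H_1 ≅ Z,  H_2 = 0.

Take the total order A < B < D < E < F < G < J < L < M on the vertex set. Then K (dimension 2) consists of the simplices:

  0-simplices (9): A, B, D, E, F, G, J, L, M
  1-simplices (11): AE, BE, BF, BM, EF, EL, FG, FJ, FM, GL, JM
  2-simplices (3): BEF, BFM, FJM

Hence C_0 ≅ Z^9, C_1 ≅ Z^11, C_2 ≅ Z^3.

∂_1: C_1 → C_0 maps an edge to its endpoints' difference, ∂[p,q] = q − p.
As a 9×11 matrix over Z this has rank 7, with invariant factors (1,1,1,1,1,1,1).

The boundary map ∂_2: C_2 → C_1 maps a triangle to the signed sum of its edges. For instance
  ∂BFM = FM − BM + BF,
  ∂FJM = JM − FM + FJ.
The 11×3 boundary matrix has rank 3 and Smith normal form diag(1,1,1).

Computing H_k = (kernel of ∂_k) / (image of ∂_{k+1}):

  H_0: rank C_0 − rank ∂_1 = 9 − 7 = 2, and the invariant factors of ∂_1 are all 1, so H_0 = Z^2.
  H_1: rank ker ∂_1 − rank ∂_2 = (11 − 7) − 3 = 1, and the invariant factors of ∂_2 are all 1, so H_1 = Z.
  H_2: rank ker ∂_2 − rank ∂_3 = (3 − 3) − 0 = 0, and there is no ∂_3, so H_2 = 0.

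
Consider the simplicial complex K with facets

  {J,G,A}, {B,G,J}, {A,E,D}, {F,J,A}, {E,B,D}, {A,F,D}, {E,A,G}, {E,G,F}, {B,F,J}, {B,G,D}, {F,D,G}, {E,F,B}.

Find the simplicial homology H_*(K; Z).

Fix the vertex order A < B < D < E < F < G < J and write every simplex with vertices in increasing order. Then dim K = 2 and the simplices of K are:

  0-simplices (7): A, B, D, E, F, G, J
  1-simplices (18): AD, AE, AF, AG, AJ, BD, BE, BF, BG, BJ, DE, DF, DG, EF, EG, FG, FJ, GJ
  2-simplices (12): ADE, ADF, AEG, AFJ, AGJ, BDE, BDG, BEF, BFJ, BGJ, DFG, EFG

giving chain groups C_0 ≅ Z^7, C_1 ≅ Z^18, C_2 ≅ Z^12.

The boundary map ∂_1: C_1 → C_0 is given by ∂[p,q] = [q] − [p]. For instance
  ∂DG = G − D.
The 7×18 boundary matrix has rank 6 and Smith normal form diag(1,1,1,1,1,1).

The boundary map ∂_2: C_2 → C_1 acts by ∂[p,q,r] = [q,r] − [p,r] + [p,q]. For instance
  ∂DFG = FG − DG + DF,
  ∂BFJ = FJ − BJ + BF.
The resulting 18×12 matrix has rank 12, and its Smith normal form has invariant factors (1,1,1,1,1,1,1,1,1,1,1,2).

Computing H_k = (kernel of ∂_k) / (image of ∂_{k+1}):

  H_0: rank C_0 − rank ∂_1 = 7 − 6 = 1, and the invariant factors of ∂_1 are all 1, so H_0 = Z.
  H_1: rank ker ∂_1 − rank ∂_2 = (18 − 6) − 12 = 0, and ∂_2 has invariant factor 2 > 1, so H_1 = Z_2.
  H_2: rank ker ∂_2 − rank ∂_3 = (12 − 12) − 0 = 0, and there is no ∂_3, so H_2 = 0.

As a check, the Euler characteristic is 7 − 18 + 12 = 1, which agrees with 1 − 0 + 0 = 1.

H_0 ≅ Z,  H_1 ≅ Z_2,  H_2 = 0.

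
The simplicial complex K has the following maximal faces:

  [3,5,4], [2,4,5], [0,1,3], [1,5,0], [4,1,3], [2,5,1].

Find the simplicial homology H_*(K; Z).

K has 6 vertices, 12 edges, 6 triangles.
rank ∂_0 = 0, rank ∂_1 = 5 ⇒ b_0 = 6 − 0 − 5 = 1; all invariant factors of ∂_1 are 1 so no torsion. So H_0 ≅ Z.
rank ∂_1 = 5, rank ∂_2 = 6 ⇒ b_1 = 12 − 5 − 6 = 1; all invariant factors of ∂_2 are 1 so no torsion. So H_1 ≅ Z.
rank ∂_2 = 6, rank ∂_3 = 0 ⇒ b_2 = 6 − 6 − 0 = 0. So H_2 ≅ 0.

H_0 ≅ Z,  H_1 ≅ Z,  H_2 = 0.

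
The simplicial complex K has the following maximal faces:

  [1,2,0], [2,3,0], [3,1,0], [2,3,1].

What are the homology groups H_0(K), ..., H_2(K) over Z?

We work with the vertex ordering 0 < 1 < 2 < 3. The simplices of K, each written with vertices in increasing order, are:

  0-simplices (4): [0], [1], [2], [3]
  1-simplices (6): [0,1], [0,2], [0,3], [1,2], [1,3], [2,3]
  2-simplices (4): [0,1,2], [0,1,3], [0,2,3], [1,2,3]

giving chain groups C_0 ≅ Z^4, C_1 ≅ Z^6, C_2 ≅ Z^4.

∂_1: C_1 → C_0 maps an edge to its endpoints' difference, ∂[p,q] = q − p.
As a 4×6 matrix over Z this has rank 3, with invariant factors (1,1,1).

The boundary map ∂_2: C_2 → C_1 acts by ∂[p,q,r] = [q,r] − [p,r] + [p,q]. For instance
  ∂[0,2,3] = [2,3] − [0,3] + [0,2],
  ∂[1,2,3] = [2,3] − [1,3] + [1,2].
The resulting 6×4 matrix has rank 3, and its Smith normal form has invariant factors (1,1,1).

From H_k ≅ ker(∂_k) / im(∂_{k+1}) we obtain:

  H_0: rank C_0 − rank ∂_1 = 4 − 3 = 1, and the invariant factors of ∂_1 are all 1, so H_0 = Z.
  H_1: rank ker ∂_1 − rank ∂_2 = (6 − 3) − 3 = 0, and the invariant factors of ∂_2 are all 1, so H_1 = 0.
  H_2: rank ker ∂_2 − rank ∂_3 = (4 − 3) − 0 = 1, and there is no ∂_3, so H_2 = Z.

As a check, the Euler characteristic is 4 − 6 + 4 = 2, which agrees with 1 − 0 + 1 = 2.

H_0 ≅ Z,  H_1 = 0,  H_2 ≅ Z.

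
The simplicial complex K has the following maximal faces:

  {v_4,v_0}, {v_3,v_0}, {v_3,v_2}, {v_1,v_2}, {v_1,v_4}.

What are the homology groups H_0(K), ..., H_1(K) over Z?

K has 5 vertices, 5 edges.
rank ∂_0 = 0, rank ∂_1 = 4 ⇒ b_0 = 5 − 0 − 4 = 1; all invariant factors of ∂_1 are 1 so no torsion. So H_0 = Z.
rank ∂_1 = 4, rank ∂_2 = 0 ⇒ b_1 = 5 − 4 − 0 = 1. So H_1 = Z.

H_0 ≅ Z,  H_1 ≅ Z.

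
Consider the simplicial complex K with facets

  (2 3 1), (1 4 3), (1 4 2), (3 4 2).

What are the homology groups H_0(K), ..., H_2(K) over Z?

H_0 = Z,  H_1 = 0,  H_2 = Z.

We work with the vertex ordering 1 < 2 < 3 < 4. The simplices of K, each written with vertices in increasing order, are:

  0-simplices (4): [1], [2], [3], [4]
  1-simplices (6): [1,2], [1,3], [1,4], [2,3], [2,4], [3,4]
  2-simplices (4): [1,2,3], [1,2,4], [1,3,4], [2,3,4]

so the chain groups are C_0 ≅ Z^4, C_1 ≅ Z^6, C_2 ≅ Z^4.

Boundary ∂_1: C_1 → C_0 maps an edge to its endpoints' difference, ∂[p,q] = q − p. For instance
  ∂[1,4] = [4] − [1].
As a 4×6 matrix over Z this has rank 3, with invariant factors (1,1,1).

∂_2: C_2 → C_1 acts by ∂[p,q,r] = [q,r] − [p,r] + [p,q]. For instance
  ∂[1,2,3] = [2,3] − [1,3] + [1,2],
  ∂[2,3,4] = [3,4] − [2,4] + [2,3].
The resulting 6×4 matrix has rank 3, and its Smith normal form has invariant factors (1,1,1).

Computing H_k = (kernel of ∂_k) / (image of ∂_{k+1}):

  H_0: rank C_0 − rank ∂_1 = 4 − 3 = 1, and the invariant factors of ∂_1 are all 1, so H_0 = Z.
  H_1: rank ker ∂_1 − rank ∂_2 = (6 − 3) − 3 = 0, and the invariant factors of ∂_2 are all 1, so H_1 = 0.
  H_2: rank ker ∂_2 − rank ∂_3 = (4 − 3) − 0 = 1, and there is no ∂_3, so H_2 = Z.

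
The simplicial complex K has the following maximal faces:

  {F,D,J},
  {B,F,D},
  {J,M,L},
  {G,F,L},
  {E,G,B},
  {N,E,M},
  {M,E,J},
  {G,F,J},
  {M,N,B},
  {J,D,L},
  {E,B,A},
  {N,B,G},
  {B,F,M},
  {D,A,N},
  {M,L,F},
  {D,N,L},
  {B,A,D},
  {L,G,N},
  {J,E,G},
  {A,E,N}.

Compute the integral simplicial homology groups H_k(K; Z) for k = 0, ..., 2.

We work with the vertex ordering A < B < D < E < F < G < J < L < M < N. The simplices of K, each written with vertices in increasing order, are:

  0-simplices (10): A, B, D, E, F, G, J, L, M, N
  1-simplices (30): AB, AD, AE, AN, BD, BE, BF, BG, BM, BN, DF, DJ, DL, DN, EG, EJ, EM, EN, FG, FJ, FL, FM, GJ, GL, GN, JL, JM, LM, LN, MN
  2-simplices (20): ABD, ABE, ADN, AEN, BDF, BEG, BFM, BGN, BMN, DFJ, DJL, DLN, EGJ, EJM, EMN, FGJ, FGL, FLM, GLN, JLM

giving chain groups C_0 ≅ Z^10, C_1 ≅ Z^30, C_2 ≅ Z^20.

Boundary ∂_1: C_1 → C_0 sends each edge [p,q] (with p < q) to q − p. For instance
  ∂EM = M − E.
As a 10×30 matrix over Z this has rank 9, with invariant factors (1,1,1,1,1,1,1,1,1).

Boundary ∂_2: C_2 → C_1 acts by ∂[p,q,r] = [q,r] − [p,r] + [p,q]. For instance
  ∂JLM = LM − JM + JL,
  ∂FGL = GL − FL + FG.
The resulting 30×20 matrix has rank 20, and its Smith normal form has invariant factors (1,1,1,1,1,1,1,1,1,1,1,1,1,1,1,1,1,1,1,2).

Now H_k = ker ∂_k / im ∂_{k+1}, so:

  H_0: rank C_0 − rank ∂_1 = 10 − 9 = 1, and the invariant factors of ∂_1 are all 1, so H_0 ≅ Z.
  H_1: rank ker ∂_1 − rank ∂_2 = (30 − 9) − 20 = 1, and ∂_2 has invariant factor 2 > 1, so H_1 ≅ Z × Z/2.
  H_2: rank ker ∂_2 − rank ∂_3 = (20 − 20) − 0 = 0, and there is no ∂_3, so H_2 ≅ 0.

As a check, the Euler characteristic is 10 − 30 + 20 = 0, which agrees with 1 − 1 + 0 = 0.

H_0 ≅ Z,  H_1 ≅ Z × Z/2,  H_2 = 0.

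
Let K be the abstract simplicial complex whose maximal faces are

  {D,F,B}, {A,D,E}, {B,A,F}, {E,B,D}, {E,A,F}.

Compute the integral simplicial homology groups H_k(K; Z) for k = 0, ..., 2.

Take the total order A < B < D < E < F on the vertex set. Then K (dimension 2) consists of the simplices:

  0-simplices (5): A, B, D, E, F
  1-simplices (10): AB, AD, AE, AF, BD, BE, BF, DE, DF, EF
  2-simplices (5): ABF, ADE, AEF, BDE, BDF

giving chain groups C_0 ≅ Z^5, C_1 ≅ Z^10, C_2 ≅ Z^5.

∂_1: C_1 → C_0 maps an edge to its endpoints' difference, ∂[p,q] = q − p. For instance
  ∂AE = E − A.
The resulting 5×10 matrix has rank 4, and its Smith normal form has invariant factors (1,1,1,1).

∂_2: C_2 → C_1 maps a triangle to the signed sum of its edges. For instance
  ∂AEF = EF − AF + AE,
  ∂ADE = DE − AE + AD.
The resulting 10×5 matrix has rank 5, and its Smith normal form has invariant factors (1,1,1,1,1).

Reading off H_k = ker ∂_k / im ∂_{k+1}:

  H_0: rank C_0 − rank ∂_1 = 5 − 4 = 1, and the invariant factors of ∂_1 are all 1, so H_0 ≅ Z.
  H_1: rank ker ∂_1 − rank ∂_2 = (10 − 4) − 5 = 1, and the invariant factors of ∂_2 are all 1, so H_1 ≅ Z.
  H_2: rank ker ∂_2 − rank ∂_3 = (5 − 5) − 0 = 0, and there is no ∂_3, so H_2 ≅ 0.

(K is a triangulation of the Möbius band.)

H_0 ≅ Z,  H_1 ≅ Z,  H_2 = 0.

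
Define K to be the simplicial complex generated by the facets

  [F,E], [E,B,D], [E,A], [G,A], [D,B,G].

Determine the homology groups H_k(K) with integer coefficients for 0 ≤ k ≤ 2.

Fix the vertex order A < B < D < E < F < G and write every simplex with vertices in increasing order. Then dim K = 2 and the simplices of K are:

  0-simplices (6): A, B, D, E, F, G
  1-simplices (8): AE, AG, BD, BE, BG, DE, DG, EF
  2-simplices (2): BDE, BDG

so the chain groups are C_0 ≅ Z^6, C_1 ≅ Z^8, C_2 ≅ Z^2.

Boundary ∂_1: C_1 → C_0 is given by ∂[p,q] = [q] − [p].
The resulting 6×8 matrix has rank 5, and its Smith normal form has invariant factors (1,1,1,1,1).

The boundary map ∂_2: C_2 → C_1 maps a triangle to the signed sum of its edges. For instance
  ∂BDE = DE − BE + BD,
  ∂BDG = DG − BG + BD.
The 8×2 boundary matrix has rank 2 and Smith normal form diag(1,1).

Computing H_k = (kernel of ∂_k) / (image of ∂_{k+1}):

  H_0: rank C_0 − rank ∂_1 = 6 − 5 = 1, and the invariant factors of ∂_1 are all 1, so H_0 = Z.
  H_1: rank ker ∂_1 − rank ∂_2 = (8 − 5) − 2 = 1, and the invariant factors of ∂_2 are all 1, so H_1 = Z.
  H_2: rank ker ∂_2 − rank ∂_3 = (2 − 2) − 0 = 0, and there is no ∂_3, so H_2 = 0.

H_0 ≅ Z,  H_1 ≅ Z,  H_2 = 0.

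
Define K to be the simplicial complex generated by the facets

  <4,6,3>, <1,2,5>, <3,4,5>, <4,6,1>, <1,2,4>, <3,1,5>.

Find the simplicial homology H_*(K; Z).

H_0 ≅ Z,  H_1 ≅ Z,  H_2 = 0.

Order the vertices as 1 < 2 < 3 < 4 < 5 < 6. Listing each simplex with vertices in this order, K has dimension 2 with simplices:

  0-simplices (6): [1], [2], [3], [4], [5], [6]
  1-simplices (12): [1,2], [1,3], [1,4], [1,5], [1,6], [2,4], [2,5], [3,4], [3,5], [3,6], [4,5], [4,6]
  2-simplices (6): [1,2,4], [1,2,5], [1,3,5], [1,4,6], [3,4,5], [3,4,6]

so the chain groups are C_0 ≅ Z^6, C_1 ≅ Z^12, C_2 ≅ Z^6.

The boundary map ∂_1: C_1 → C_0 maps an edge to its endpoints' difference, ∂[p,q] = q − p. For instance
  ∂[4,6] = [6] − [4].
This gives a 6×12 integer matrix of rank 5; reducing to Smith normal form yields diagonal entries (1,1,1,1,1).

Boundary ∂_2: C_2 → C_1 sends each 2-simplex [p,q,r] to [q,r] − [p,r] + [p,q]. For instance
  ∂[3,4,6] = [4,6] − [3,6] + [3,4],
  ∂[1,2,5] = [2,5] − [1,5] + [1,2].
The 12×6 boundary matrix has rank 6 and Smith normal form diag(1,1,1,1,1,1).

Reading off H_k = ker ∂_k / im ∂_{k+1}:

  H_0: rank C_0 − rank ∂_1 = 6 − 5 = 1, and the invariant factors of ∂_1 are all 1, so H_0 = Z.
  H_1: rank ker ∂_1 − rank ∂_2 = (12 − 5) − 6 = 1, and the invariant factors of ∂_2 are all 1, so H_1 = Z.
  H_2: rank ker ∂_2 − rank ∂_3 = (6 − 6) − 0 = 0, and there is no ∂_3, so H_2 = 0.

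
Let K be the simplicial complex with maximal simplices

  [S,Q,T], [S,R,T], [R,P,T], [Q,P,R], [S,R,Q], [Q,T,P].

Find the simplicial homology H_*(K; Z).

H_0 ≅ Z,  H_1 = 0,  H_2 ≅ Z.

Order the vertices as P < Q < R < S < T. Listing each simplex with vertices in this order, K has dimension 2 with simplices:

  0-simplices (5): P, Q, R, S, T
  1-simplices (9): PQ, PR, PT, QR, QS, QT, RS, RT, ST
  2-simplices (6): PQR, PQT, PRT, QRS, QST, RST

so the chain groups are C_0 ≅ Z^5, C_1 ≅ Z^9, C_2 ≅ Z^6.

The boundary map ∂_1: C_1 → C_0 sends each edge [p,q] (with p < q) to q − p. For instance
  ∂ST = T − S.
The 5×9 boundary matrix has rank 4 and Smith normal form diag(1,1,1,1).

The boundary map ∂_2: C_2 → C_1 sends each 2-simplex [p,q,r] to [q,r] − [p,r] + [p,q]. For instance
  ∂PQR = QR − PR + PQ,
  ∂QRS = RS − QS + QR.
This gives a 9×6 integer matrix of rank 5; reducing to Smith normal form yields diagonal entries (1,1,1,1,1).

Reading off H_k = ker ∂_k / im ∂_{k+1}:

  H_0: rank C_0 − rank ∂_1 = 5 − 4 = 1, and the invariant factors of ∂_1 are all 1, so H_0 = Z.
  H_1: rank ker ∂_1 − rank ∂_2 = (9 − 4) − 5 = 0, and the invariant factors of ∂_2 are all 1, so H_1 = 0.
  H_2: rank ker ∂_2 − rank ∂_3 = (6 − 5) − 0 = 1, and there is no ∂_3, so H_2 = Z.

As a check, the Euler characteristic is 5 − 9 + 6 = 2, which agrees with 1 − 0 + 1 = 2.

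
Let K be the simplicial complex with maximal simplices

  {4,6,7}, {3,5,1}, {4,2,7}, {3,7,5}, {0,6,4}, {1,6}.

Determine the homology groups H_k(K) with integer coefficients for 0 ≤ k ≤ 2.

Order the vertices as 0 < 1 < 2 < 3 < 4 < 5 < 6 < 7. Listing each simplex with vertices in this order, K has dimension 2 with simplices:

  0-simplices (8): [0], [1], [2], [3], [4], [5], [6], [7]
  1-simplices (13): [0,4], [0,6], [1,3], [1,5], [1,6], [2,4], [2,7], [3,5], [3,7], [4,6], [4,7], [5,7], [6,7]
  2-simplices (5): [0,4,6], [1,3,5], [2,4,7], [3,5,7], [4,6,7]

Hence C_0 ≅ Z^8, C_1 ≅ Z^13, C_2 ≅ Z^5.

∂_1: C_1 → C_0 sends each edge [p,q] (with p < q) to q − p.
This gives a 8×13 integer matrix of rank 7; reducing to Smith normal form yields diagonal entries (1,1,1,1,1,1,1).

Boundary ∂_2: C_2 → C_1 acts by ∂[p,q,r] = [q,r] − [p,r] + [p,q]. For instance
  ∂[4,6,7] = [6,7] − [4,7] + [4,6],
  ∂[1,3,5] = [3,5] − [1,5] + [1,3].
As a 13×5 matrix over Z this has rank 5, with invariant factors (1,1,1,1,1).

Reading off H_k = ker ∂_k / im ∂_{k+1}:

  H_0: rank C_0 − rank ∂_1 = 8 − 7 = 1, and the invariant factors of ∂_1 are all 1, so H_0 = Z.
  H_1: rank ker ∂_1 − rank ∂_2 = (13 − 7) − 5 = 1, and the invariant factors of ∂_2 are all 1, so H_1 = Z.
  H_2: rank ker ∂_2 − rank ∂_3 = (5 − 5) − 0 = 0, and there is no ∂_3, so H_2 = 0.

H_0 ≅ Z,  H_1 ≅ Z,  H_2 = 0.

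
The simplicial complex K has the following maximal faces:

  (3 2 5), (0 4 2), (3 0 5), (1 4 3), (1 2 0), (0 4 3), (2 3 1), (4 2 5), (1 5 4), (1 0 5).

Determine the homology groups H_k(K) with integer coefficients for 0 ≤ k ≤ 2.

We work with the vertex ordering 0 < 1 < 2 < 3 < 4 < 5. The simplices of K, each written with vertices in increasing order, are:

  0-simplices (6): [0], [1], [2], [3], [4], [5]
  1-simplices (15): [0,1], [0,2], [0,3], [0,4], [0,5], [1,2], [1,3], [1,4], [1,5], [2,3], [2,4], [2,5], [3,4], [3,5], [4,5]
  2-simplices (10): [0,1,2], [0,1,5], [0,2,4], [0,3,4], [0,3,5], [1,2,3], [1,3,4], [1,4,5], [2,3,5], [2,4,5]

so the chain groups are C_0 ≅ Z^6, C_1 ≅ Z^15, C_2 ≅ Z^10.

∂_1: C_1 → C_0 sends each edge [p,q] (with p < q) to q − p. For instance
  ∂[3,5] = [5] − [3].
The resulting 6×15 matrix has rank 5, and its Smith normal form has invariant factors (1,1,1,1,1).

∂_2: C_2 → C_1 sends each 2-simplex [p,q,r] to [q,r] − [p,r] + [p,q]. For instance
  ∂[2,3,5] = [3,5] − [2,5] + [2,3],
  ∂[1,3,4] = [3,4] − [1,4] + [1,3].
The resulting 15×10 matrix has rank 10, and its Smith normal form has invariant factors (1,1,1,1,1,1,1,1,1,2).

Computing H_k = (kernel of ∂_k) / (image of ∂_{k+1}):

  H_0: rank C_0 − rank ∂_1 = 6 − 5 = 1, and the invariant factors of ∂_1 are all 1, so H_0 = Z.
  H_1: rank ker ∂_1 − rank ∂_2 = (15 − 5) − 10 = 0, and ∂_2 has invariant factor 2 > 1, so H_1 = Z_2.
  H_2: rank ker ∂_2 − rank ∂_3 = (10 − 10) − 0 = 0, and there is no ∂_3, so H_2 = 0.

(K is a triangulation of the real projective plane RP^2.)

H_0 ≅ Z,  H_1 ≅ Z_2,  H_2 = 0.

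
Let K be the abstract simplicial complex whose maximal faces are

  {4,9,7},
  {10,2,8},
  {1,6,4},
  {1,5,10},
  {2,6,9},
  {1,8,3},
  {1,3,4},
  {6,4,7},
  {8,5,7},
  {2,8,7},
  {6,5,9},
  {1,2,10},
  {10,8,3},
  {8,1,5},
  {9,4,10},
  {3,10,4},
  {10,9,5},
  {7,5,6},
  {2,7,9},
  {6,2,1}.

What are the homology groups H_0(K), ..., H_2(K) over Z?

Order the vertices as 1 < 2 < 3 < 4 < 5 < 6 < 7 < 8 < 9 < 10. Listing each simplex with vertices in this order, K has dimension 2 with simplices:

  0-simplices (10): [1], [2], [3], [4], [5], [6], [7], [8], [9], [10]
  1-simplices (30): (30 of them)
  2-simplices (20): (20 of them)

Hence C_0 ≅ Z^10, C_1 ≅ Z^30, C_2 ≅ Z^20.

∂_1: C_1 → C_0 maps an edge to its endpoints' difference, ∂[p,q] = q − p. For instance
  ∂[4,7] = [7] − [4].
The resulting 10×30 matrix has rank 9, and its Smith normal form has invariant factors (1,1,1,1,1,1,1,1,1).

The boundary map ∂_2: C_2 → C_1 acts by ∂[p,q,r] = [q,r] − [p,r] + [p,q]. For instance
  ∂[1,5,8] = [5,8] − [1,8] + [1,5],
  ∂[3,8,10] = [8,10] − [3,10] + [3,8].
This gives a 30×20 integer matrix of rank 20; reducing to Smith normal form yields diagonal entries (1,1,1,1,1,1,1,1,1,1,1,1,1,1,1,1,1,1,1,2).

Reading off H_k = ker ∂_k / im ∂_{k+1}:

  H_0: rank C_0 − rank ∂_1 = 10 − 9 = 1, and the invariant factors of ∂_1 are all 1, so H_0 = Z.
  H_1: rank ker ∂_1 − rank ∂_2 = (30 − 9) − 20 = 1, and ∂_2 has invariant factor 2 > 1, so H_1 = Z ⊕ Z_2.
  H_2: rank ker ∂_2 − rank ∂_3 = (20 − 20) − 0 = 0, and there is no ∂_3, so H_2 = 0.

(K is a triangulation of the Klein bottle.)

H_0 ≅ Z,  H_1 ≅ Z ⊕ Z_2,  H_2 = 0.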